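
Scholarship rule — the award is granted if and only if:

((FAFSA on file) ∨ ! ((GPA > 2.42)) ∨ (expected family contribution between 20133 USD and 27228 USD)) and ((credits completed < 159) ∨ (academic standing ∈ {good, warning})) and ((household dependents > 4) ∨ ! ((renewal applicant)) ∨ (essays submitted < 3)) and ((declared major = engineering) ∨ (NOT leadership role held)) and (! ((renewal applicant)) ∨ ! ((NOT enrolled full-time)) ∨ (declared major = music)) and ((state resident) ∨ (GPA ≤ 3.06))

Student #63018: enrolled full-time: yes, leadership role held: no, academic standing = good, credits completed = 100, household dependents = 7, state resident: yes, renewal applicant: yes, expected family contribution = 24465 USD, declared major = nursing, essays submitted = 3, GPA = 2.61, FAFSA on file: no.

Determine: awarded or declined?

Awarded

Atomic conditions:
  FAFSA on file: no → false
  GPA > 2.42: 2.61 > 2.42 is true
  expected family contribution between 20133 USD and 27228 USD: 24465 in [20133, 27228] is true
  credits completed < 159: 100 < 159 is true
  academic standing ∈ {good, warning}: good is in the set → true
  household dependents > 4: 7 > 4 is true
  renewal applicant: yes → true
  essays submitted < 3: 3 < 3 is false
  declared major = engineering: nursing == engineering is false
  NOT leadership role held: no → true
  NOT enrolled full-time: yes → false
  declared major = music: nursing == music is false
  state resident: yes → true
  GPA ≤ 3.06: 2.61 ≤ 3.06 is true
Combine:
[1.2] NOT true = false
[1] false OR false OR true = true
[2] true OR true = true
[3.2] NOT true = false
[3] true OR false OR false = true
[4] false OR true = true
[5.1] NOT true = false
[5.2] NOT false = true
[5] false OR true OR false = true
[6] true OR true = true
[root] true AND true AND true AND true AND true AND true = true
Overall: true → awarded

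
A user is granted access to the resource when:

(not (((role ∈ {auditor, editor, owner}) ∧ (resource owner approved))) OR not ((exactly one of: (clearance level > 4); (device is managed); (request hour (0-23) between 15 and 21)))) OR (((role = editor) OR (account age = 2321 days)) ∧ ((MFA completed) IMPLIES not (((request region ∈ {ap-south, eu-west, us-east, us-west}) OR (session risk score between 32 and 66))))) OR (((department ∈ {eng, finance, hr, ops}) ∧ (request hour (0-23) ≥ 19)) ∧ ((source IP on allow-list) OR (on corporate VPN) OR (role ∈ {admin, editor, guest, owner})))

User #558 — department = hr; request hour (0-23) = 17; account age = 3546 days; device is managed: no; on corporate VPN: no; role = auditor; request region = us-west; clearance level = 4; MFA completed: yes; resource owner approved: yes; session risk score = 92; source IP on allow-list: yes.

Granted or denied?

Denied

Atomic conditions:
  role ∈ {auditor, editor, owner}: auditor is in the set → true
  resource owner approved: yes → true
  clearance level > 4: 4 > 4 is false
  device is managed: no → false
  request hour (0-23) between 15 and 21: 17 in [15, 21] is true
  role = editor: auditor == editor is false
  account age = 2321 days: 3546 == 2321 is false
  MFA completed: yes → true
  request region ∈ {ap-south, eu-west, us-east, us-west}: us-west is in the set → true
  session risk score between 32 and 66: 92 in [32, 66] is false
  department ∈ {eng, finance, hr, ops}: hr is in the set → true
  request hour (0-23) ≥ 19: 17 ≥ 19 is false
  source IP on allow-list: yes → true
  on corporate VPN: no → false
  role ∈ {admin, editor, guest, owner}: auditor is not in the set → false
Combine:
[1.1.1] true AND true = true
[1.1] NOT true = false
[1.2.1] exactly-one(false, false, true) = true
[1.2] NOT true = false
[1] false OR false = false
[2.1] false OR false = false
[2.2.2.1] true OR false = true
[2.2.2] NOT true = false
[2.2] true → false = false
[2] false AND false = false
[3.1] true AND false = false
[3.2] true OR false OR false = true
[3] false AND true = false
[root] false OR false OR false = false
Overall: false → denied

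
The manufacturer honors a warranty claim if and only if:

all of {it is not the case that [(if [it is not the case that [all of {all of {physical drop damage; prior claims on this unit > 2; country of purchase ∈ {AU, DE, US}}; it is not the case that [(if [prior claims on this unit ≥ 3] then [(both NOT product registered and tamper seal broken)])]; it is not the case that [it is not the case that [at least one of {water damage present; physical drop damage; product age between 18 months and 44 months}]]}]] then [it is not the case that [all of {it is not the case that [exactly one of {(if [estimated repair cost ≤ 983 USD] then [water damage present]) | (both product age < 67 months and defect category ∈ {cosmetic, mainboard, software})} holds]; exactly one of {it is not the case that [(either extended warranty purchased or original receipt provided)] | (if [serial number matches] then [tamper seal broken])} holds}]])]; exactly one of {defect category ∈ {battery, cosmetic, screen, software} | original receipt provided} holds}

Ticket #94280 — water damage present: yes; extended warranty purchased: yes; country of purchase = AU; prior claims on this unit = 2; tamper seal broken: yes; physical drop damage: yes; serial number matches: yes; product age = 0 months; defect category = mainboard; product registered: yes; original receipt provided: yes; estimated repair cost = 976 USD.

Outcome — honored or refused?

Atomic conditions:
  physical drop damage: yes → true
  prior claims on this unit > 2: 2 > 2 is false
  country of purchase ∈ {AU, DE, US}: AU is in the set → true
  prior claims on this unit ≥ 3: 2 ≥ 3 is false
  NOT product registered: yes → false
  tamper seal broken: yes → true
  water damage present: yes → true
  product age between 18 months and 44 months: 0 in [18, 44] is false
  estimated repair cost ≤ 983 USD: 976 ≤ 983 is true
  product age < 67 months: 0 < 67 is true
  defect category ∈ {cosmetic, mainboard, software}: mainboard is in the set → true
  extended warranty purchased: yes → true
  original receipt provided: yes → true
  serial number matches: yes → true
  defect category ∈ {battery, cosmetic, screen, software}: mainboard is not in the set → false
Combine:
[1.1.1.1.1] true AND false AND true = false
[1.1.1.1.2.1.2] false AND true = false
[1.1.1.1.2.1] false → false (antecedent false ⇒ implication holds) = true
[1.1.1.1.2] NOT true = false
[1.1.1.1.3.1.1] true OR true OR false = true
[1.1.1.1.3.1] NOT true = false
[1.1.1.1.3] NOT false = true
[1.1.1.1] false AND false AND true = false
[1.1.1] NOT false = true
[1.1.2.1.1.1.1] true → true = true
[1.1.2.1.1.1.2] true AND true = true
[1.1.2.1.1.1] exactly-one(true, true) = false
[1.1.2.1.1] NOT false = true
[1.1.2.1.2.1.1] true OR true = true
[1.1.2.1.2.1] NOT true = false
[1.1.2.1.2.2] true → true = true
[1.1.2.1.2] exactly-one(false, true) = true
[1.1.2.1] true AND true = true
[1.1.2] NOT true = false
[1.1] true → false = false
[1] NOT false = true
[2] exactly-one(false, true) = true
[root] true AND true = true
Overall: true → honored

Honored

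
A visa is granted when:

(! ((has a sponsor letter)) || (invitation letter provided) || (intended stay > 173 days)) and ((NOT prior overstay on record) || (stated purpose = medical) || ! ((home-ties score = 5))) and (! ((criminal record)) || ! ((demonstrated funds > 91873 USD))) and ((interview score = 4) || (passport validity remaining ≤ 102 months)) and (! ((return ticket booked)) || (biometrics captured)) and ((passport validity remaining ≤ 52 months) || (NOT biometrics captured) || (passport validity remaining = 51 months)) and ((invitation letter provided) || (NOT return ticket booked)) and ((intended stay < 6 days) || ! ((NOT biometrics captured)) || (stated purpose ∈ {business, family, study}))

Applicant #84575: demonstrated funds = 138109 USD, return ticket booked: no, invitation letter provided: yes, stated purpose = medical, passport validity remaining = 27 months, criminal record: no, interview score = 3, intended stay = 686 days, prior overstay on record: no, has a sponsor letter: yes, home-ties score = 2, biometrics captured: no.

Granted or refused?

Refused

Atomic conditions:
  has a sponsor letter: yes → true
  invitation letter provided: yes → true
  intended stay > 173 days: 686 > 173 is true
  NOT prior overstay on record: no → true
  stated purpose = medical: medical == medical is true
  home-ties score = 5: 2 == 5 is false
  criminal record: no → false
  demonstrated funds > 91873 USD: 138109 > 91873 is true
  interview score = 4: 3 == 4 is false
  passport validity remaining ≤ 102 months: 27 ≤ 102 is true
  return ticket booked: no → false
  biometrics captured: no → false
  passport validity remaining ≤ 52 months: 27 ≤ 52 is true
  NOT biometrics captured: no → true
  passport validity remaining = 51 months: 27 == 51 is false
  NOT return ticket booked: no → true
  intended stay < 6 days: 686 < 6 is false
  stated purpose ∈ {business, family, study}: medical is not in the set → false
Combine:
[1.1] NOT true = false
[1] false OR true OR true = true
[2.3] NOT false = true
[2] true OR true OR true = true
[3.1] NOT false = true
[3.2] NOT true = false
[3] true OR false = true
[4] false OR true = true
[5.1] NOT false = true
[5] true OR false = true
[6] true OR true OR false = true
[7] true OR true = true
[8.2] NOT true = false
[8] false OR false OR false = false
[root] true AND true AND true AND true AND true AND true AND true AND false = false
Overall: false → refused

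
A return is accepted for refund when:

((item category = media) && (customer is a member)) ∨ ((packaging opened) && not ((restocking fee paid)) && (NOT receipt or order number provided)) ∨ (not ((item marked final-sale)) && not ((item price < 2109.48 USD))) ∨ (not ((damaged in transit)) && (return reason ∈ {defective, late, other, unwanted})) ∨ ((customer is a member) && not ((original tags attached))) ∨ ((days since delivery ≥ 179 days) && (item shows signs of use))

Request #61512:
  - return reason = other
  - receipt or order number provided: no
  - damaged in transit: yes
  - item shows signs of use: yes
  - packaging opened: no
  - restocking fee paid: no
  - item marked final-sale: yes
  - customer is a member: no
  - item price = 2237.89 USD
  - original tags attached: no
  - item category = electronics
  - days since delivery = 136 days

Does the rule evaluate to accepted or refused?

Refused

Atomic conditions:
  item category = media: electronics == media is false
  customer is a member: no → false
  packaging opened: no → false
  restocking fee paid: no → false
  NOT receipt or order number provided: no → true
  item marked final-sale: yes → true
  item price < 2109.48 USD: 2237.89 < 2109.48 is false
  damaged in transit: yes → true
  return reason ∈ {defective, late, other, unwanted}: other is in the set → true
  original tags attached: no → false
  days since delivery ≥ 179 days: 136 ≥ 179 is false
  item shows signs of use: yes → true
Combine:
[1] false AND false = false
[2.2] NOT false = true
[2] false AND true AND true = false
[3.1] NOT true = false
[3.2] NOT false = true
[3] false AND true = false
[4.1] NOT true = false
[4] false AND true = false
[5.2] NOT false = true
[5] false AND true = false
[6] false AND true = false
[root] false OR false OR false OR false OR false OR false = false
Overall: false → refused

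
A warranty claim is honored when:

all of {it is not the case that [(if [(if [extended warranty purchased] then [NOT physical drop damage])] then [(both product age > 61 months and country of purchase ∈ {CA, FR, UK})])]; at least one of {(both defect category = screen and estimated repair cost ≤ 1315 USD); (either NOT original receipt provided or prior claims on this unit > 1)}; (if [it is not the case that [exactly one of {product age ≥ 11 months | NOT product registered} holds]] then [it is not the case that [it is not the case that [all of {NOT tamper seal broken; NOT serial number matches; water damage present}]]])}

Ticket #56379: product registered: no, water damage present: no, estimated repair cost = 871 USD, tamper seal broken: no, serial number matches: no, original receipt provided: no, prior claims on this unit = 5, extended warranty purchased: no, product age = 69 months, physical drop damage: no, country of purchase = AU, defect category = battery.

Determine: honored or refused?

Refused

Atomic conditions:
  extended warranty purchased: no → false
  NOT physical drop damage: no → true
  product age > 61 months: 69 > 61 is true
  country of purchase ∈ {CA, FR, UK}: AU is not in the set → false
  defect category = screen: battery == screen is false
  estimated repair cost ≤ 1315 USD: 871 ≤ 1315 is true
  NOT original receipt provided: no → true
  prior claims on this unit > 1: 5 > 1 is true
  product age ≥ 11 months: 69 ≥ 11 is true
  NOT product registered: no → true
  NOT tamper seal broken: no → true
  NOT serial number matches: no → true
  water damage present: no → false
Combine:
[1.1.1] false → true (antecedent false ⇒ implication holds) = true
[1.1.2] true AND false = false
[1.1] true → false = false
[1] NOT false = true
[2.1] false AND true = false
[2.2] true OR true = true
[2] false OR true = true
[3.1.1] exactly-one(true, true) = false
[3.1] NOT false = true
[3.2.1.1] true AND true AND false = false
[3.2.1] NOT false = true
[3.2] NOT true = false
[3] true → false = false
[root] true AND true AND false = false
Overall: false → refused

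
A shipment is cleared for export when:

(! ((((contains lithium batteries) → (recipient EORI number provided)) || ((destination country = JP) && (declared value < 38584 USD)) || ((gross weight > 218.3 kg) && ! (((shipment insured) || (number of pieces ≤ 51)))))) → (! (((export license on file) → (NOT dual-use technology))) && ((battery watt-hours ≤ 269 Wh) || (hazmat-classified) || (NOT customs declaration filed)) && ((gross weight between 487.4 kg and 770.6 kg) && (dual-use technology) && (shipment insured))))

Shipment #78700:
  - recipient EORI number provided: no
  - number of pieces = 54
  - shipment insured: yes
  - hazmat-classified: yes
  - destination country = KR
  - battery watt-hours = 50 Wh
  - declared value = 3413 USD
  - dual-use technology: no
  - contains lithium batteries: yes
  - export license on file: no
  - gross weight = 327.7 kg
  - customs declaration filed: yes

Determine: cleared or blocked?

Atomic conditions:
  contains lithium batteries: yes → true
  recipient EORI number provided: no → false
  destination country = JP: KR == JP is false
  declared value < 38584 USD: 3413 < 38584 is true
  gross weight > 218.3 kg: 327.7 > 218.3 is true
  shipment insured: yes → true
  number of pieces ≤ 51: 54 ≤ 51 is false
  export license on file: no → false
  NOT dual-use technology: no → true
  battery watt-hours ≤ 269 Wh: 50 ≤ 269 is true
  hazmat-classified: yes → true
  NOT customs declaration filed: yes → false
  gross weight between 487.4 kg and 770.6 kg: 327.7 in [487.4, 770.6] is false
  dual-use technology: no → false
Combine:
[1.1.1] true → false = false
[1.1.2] false AND true = false
[1.1.3.2.1] true OR false = true
[1.1.3.2] NOT true = false
[1.1.3] true AND false = false
[1.1] false OR false OR false = false
[1] NOT false = true
[2.1.1] false → true (antecedent false ⇒ implication holds) = true
[2.1] NOT true = false
[2.2] true OR true OR false = true
[2.3] false AND false AND true = false
[2] false AND true AND false = false
[root] true → false = false
Overall: false → blocked

Blocked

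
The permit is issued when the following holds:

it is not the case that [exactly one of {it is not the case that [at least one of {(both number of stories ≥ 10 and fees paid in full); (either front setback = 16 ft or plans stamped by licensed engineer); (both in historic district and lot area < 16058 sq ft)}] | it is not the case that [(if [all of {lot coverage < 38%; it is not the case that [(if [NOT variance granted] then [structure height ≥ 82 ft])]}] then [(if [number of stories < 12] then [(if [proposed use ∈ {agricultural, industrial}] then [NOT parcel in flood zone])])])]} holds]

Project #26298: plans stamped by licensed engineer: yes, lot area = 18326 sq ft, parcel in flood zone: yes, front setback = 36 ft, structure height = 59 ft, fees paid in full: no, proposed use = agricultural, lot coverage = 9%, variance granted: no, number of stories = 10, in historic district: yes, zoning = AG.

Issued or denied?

Atomic conditions:
  number of stories ≥ 10: 10 ≥ 10 is true
  fees paid in full: no → false
  front setback = 16 ft: 36 == 16 is false
  plans stamped by licensed engineer: yes → true
  in historic district: yes → true
  lot area < 16058 sq ft: 18326 < 16058 is false
  lot coverage < 38%: 9 < 38 is true
  NOT variance granted: no → true
  structure height ≥ 82 ft: 59 ≥ 82 is false
  number of stories < 12: 10 < 12 is true
  proposed use ∈ {agricultural, industrial}: agricultural is in the set → true
  NOT parcel in flood zone: yes → false
Combine:
[1.1.1.1] true AND false = false
[1.1.1.2] false OR true = true
[1.1.1.3] true AND false = false
[1.1.1] false OR true OR false = true
[1.1] NOT true = false
[1.2.1.1.2.1] true → false = false
[1.2.1.1.2] NOT false = true
[1.2.1.1] true AND true = true
[1.2.1.2.2] true → false = false
[1.2.1.2] true → false = false
[1.2.1] true → false = false
[1.2] NOT false = true
[1] exactly-one(false, true) = true
[root] NOT true = false
Overall: false → denied

Denied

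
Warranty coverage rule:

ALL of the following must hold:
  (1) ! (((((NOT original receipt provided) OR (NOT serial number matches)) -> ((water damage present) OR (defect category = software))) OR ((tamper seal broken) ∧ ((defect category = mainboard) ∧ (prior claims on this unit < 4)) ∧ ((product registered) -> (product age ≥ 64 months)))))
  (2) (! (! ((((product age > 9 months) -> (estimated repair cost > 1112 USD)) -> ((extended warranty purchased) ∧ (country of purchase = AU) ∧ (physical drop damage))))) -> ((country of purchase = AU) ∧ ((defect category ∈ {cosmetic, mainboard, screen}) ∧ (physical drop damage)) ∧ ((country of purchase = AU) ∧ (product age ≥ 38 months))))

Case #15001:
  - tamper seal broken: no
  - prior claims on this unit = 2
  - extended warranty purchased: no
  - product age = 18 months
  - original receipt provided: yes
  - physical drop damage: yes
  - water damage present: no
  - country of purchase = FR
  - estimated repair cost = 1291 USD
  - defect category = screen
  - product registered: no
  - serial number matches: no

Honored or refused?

Honored

Atomic conditions:
  NOT original receipt provided: yes → false
  NOT serial number matches: no → true
  water damage present: no → false
  defect category = software: screen == software is false
  tamper seal broken: no → false
  defect category = mainboard: screen == mainboard is false
  prior claims on this unit < 4: 2 < 4 is true
  product registered: no → false
  product age ≥ 64 months: 18 ≥ 64 is false
  product age > 9 months: 18 > 9 is true
  estimated repair cost > 1112 USD: 1291 > 1112 is true
  extended warranty purchased: no → false
  country of purchase = AU: FR == AU is false
  physical drop damage: yes → true
  defect category ∈ {cosmetic, mainboard, screen}: screen is in the set → true
  product age ≥ 38 months: 18 ≥ 38 is false
Combine:
[1.1.1.1] false OR true = true
[1.1.1.2] false OR false = false
[1.1.1] true → false = false
[1.1.2.2] false AND true = false
[1.1.2.3] false → false (antecedent false ⇒ implication holds) = true
[1.1.2] false AND false AND true = false
[1.1] false OR false = false
[1] NOT false = true
[2.1.1.1.1] true → true = true
[2.1.1.1.2] false AND false AND true = false
[2.1.1.1] true → false = false
[2.1.1] NOT false = true
[2.1] NOT true = false
[2.2.2] true AND true = true
[2.2.3] false AND false = false
[2.2] false AND true AND false = false
[2] false → false (antecedent false ⇒ implication holds) = true
[root] true AND true = true
Overall: true → honored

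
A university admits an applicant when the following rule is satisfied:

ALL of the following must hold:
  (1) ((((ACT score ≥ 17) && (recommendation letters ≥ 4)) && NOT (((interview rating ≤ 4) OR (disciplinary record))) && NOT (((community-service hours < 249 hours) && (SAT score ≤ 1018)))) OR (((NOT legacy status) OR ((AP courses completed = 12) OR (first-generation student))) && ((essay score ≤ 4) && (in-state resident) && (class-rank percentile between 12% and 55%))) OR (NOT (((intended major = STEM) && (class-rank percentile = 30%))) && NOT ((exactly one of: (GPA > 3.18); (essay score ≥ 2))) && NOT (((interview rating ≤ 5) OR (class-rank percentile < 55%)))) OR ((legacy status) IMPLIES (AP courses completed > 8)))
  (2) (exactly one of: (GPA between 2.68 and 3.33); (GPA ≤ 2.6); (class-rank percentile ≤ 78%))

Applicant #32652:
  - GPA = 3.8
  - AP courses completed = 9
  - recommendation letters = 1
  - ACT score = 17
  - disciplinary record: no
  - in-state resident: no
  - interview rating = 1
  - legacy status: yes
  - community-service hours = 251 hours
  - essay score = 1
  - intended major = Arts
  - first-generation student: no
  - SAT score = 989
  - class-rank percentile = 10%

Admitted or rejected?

Atomic conditions:
  ACT score ≥ 17: 17 ≥ 17 is true
  recommendation letters ≥ 4: 1 ≥ 4 is false
  interview rating ≤ 4: 1 ≤ 4 is true
  disciplinary record: no → false
  community-service hours < 249 hours: 251 < 249 is false
  SAT score ≤ 1018: 989 ≤ 1018 is true
  NOT legacy status: yes → false
  AP courses completed = 12: 9 == 12 is false
  first-generation student: no → false
  essay score ≤ 4: 1 ≤ 4 is true
  in-state resident: no → false
  class-rank percentile between 12% and 55%: 10 in [12, 55] is false
  intended major = STEM: Arts == STEM is false
  class-rank percentile = 30%: 10 == 30 is false
  GPA > 3.18: 3.8 > 3.18 is true
  essay score ≥ 2: 1 ≥ 2 is false
  interview rating ≤ 5: 1 ≤ 5 is true
  class-rank percentile < 55%: 10 < 55 is true
  legacy status: yes → true
  AP courses completed > 8: 9 > 8 is true
  GPA between 2.68 and 3.33: 3.8 in [2.68, 3.33] is false
  GPA ≤ 2.6: 3.8 ≤ 2.6 is false
  class-rank percentile ≤ 78%: 10 ≤ 78 is true
Combine:
[1.1.1] true AND false = false
[1.1.2.1] true OR false = true
[1.1.2] NOT true = false
[1.1.3.1] false AND true = false
[1.1.3] NOT false = true
[1.1] false AND false AND true = false
[1.2.1.2] false OR false = false
[1.2.1] false OR false = false
[1.2.2] true AND false AND false = false
[1.2] false AND false = false
[1.3.1.1] false AND false = false
[1.3.1] NOT false = true
[1.3.2.1] exactly-one(true, false) = true
[1.3.2] NOT true = false
[1.3.3.1] true OR true = true
[1.3.3] NOT true = false
[1.3] true AND false AND false = false
[1.4] true → true = true
[1] false OR false OR false OR true = true
[2] exactly-one(false, false, true) = true
[root] true AND true = true
Overall: true → admitted

Admitted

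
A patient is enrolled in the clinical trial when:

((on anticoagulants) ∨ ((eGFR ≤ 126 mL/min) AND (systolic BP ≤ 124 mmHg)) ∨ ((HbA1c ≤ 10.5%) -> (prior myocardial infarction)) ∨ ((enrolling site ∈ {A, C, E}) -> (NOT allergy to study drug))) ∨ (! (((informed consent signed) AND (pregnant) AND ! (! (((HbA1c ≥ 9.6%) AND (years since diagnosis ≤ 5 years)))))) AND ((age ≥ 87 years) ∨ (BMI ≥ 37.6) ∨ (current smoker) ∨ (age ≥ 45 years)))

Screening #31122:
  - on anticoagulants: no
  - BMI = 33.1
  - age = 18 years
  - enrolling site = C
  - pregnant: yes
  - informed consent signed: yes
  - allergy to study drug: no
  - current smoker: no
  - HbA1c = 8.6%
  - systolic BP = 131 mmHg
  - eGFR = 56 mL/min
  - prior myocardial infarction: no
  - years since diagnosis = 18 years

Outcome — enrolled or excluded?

Atomic conditions:
  on anticoagulants: no → false
  eGFR ≤ 126 mL/min: 56 ≤ 126 is true
  systolic BP ≤ 124 mmHg: 131 ≤ 124 is false
  HbA1c ≤ 10.5%: 8.6 ≤ 10.5 is true
  prior myocardial infarction: no → false
  enrolling site ∈ {A, C, E}: C is in the set → true
  NOT allergy to study drug: no → true
  informed consent signed: yes → true
  pregnant: yes → true
  HbA1c ≥ 9.6%: 8.6 ≥ 9.6 is false
  years since diagnosis ≤ 5 years: 18 ≤ 5 is false
  age ≥ 87 years: 18 ≥ 87 is false
  BMI ≥ 37.6: 33.1 ≥ 37.6 is false
  current smoker: no → false
  age ≥ 45 years: 18 ≥ 45 is false
Combine:
[1.2] true AND false = false
[1.3] true → false = false
[1.4] true → true = true
[1] false OR false OR false OR true = true
[2.1.1.3.1.1] false AND false = false
[2.1.1.3.1] NOT false = true
[2.1.1.3] NOT true = false
[2.1.1] true AND true AND false = false
[2.1] NOT false = true
[2.2] false OR false OR false OR false = false
[2] true AND false = false
[root] true OR false = true
Overall: true → enrolled

Enrolled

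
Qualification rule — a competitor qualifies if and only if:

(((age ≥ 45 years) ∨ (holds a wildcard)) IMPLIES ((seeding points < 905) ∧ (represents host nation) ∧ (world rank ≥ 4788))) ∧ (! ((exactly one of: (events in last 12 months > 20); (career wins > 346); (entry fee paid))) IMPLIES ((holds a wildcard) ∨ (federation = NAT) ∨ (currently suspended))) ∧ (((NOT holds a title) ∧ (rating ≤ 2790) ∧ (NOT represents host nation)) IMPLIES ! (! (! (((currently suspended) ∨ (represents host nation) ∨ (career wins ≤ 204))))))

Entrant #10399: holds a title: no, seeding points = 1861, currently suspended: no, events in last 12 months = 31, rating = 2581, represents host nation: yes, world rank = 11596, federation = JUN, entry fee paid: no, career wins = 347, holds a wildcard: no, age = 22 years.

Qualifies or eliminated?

Atomic conditions:
  age ≥ 45 years: 22 ≥ 45 is false
  holds a wildcard: no → false
  seeding points < 905: 1861 < 905 is false
  represents host nation: yes → true
  world rank ≥ 4788: 11596 ≥ 4788 is true
  events in last 12 months > 20: 31 > 20 is true
  career wins > 346: 347 > 346 is true
  entry fee paid: no → false
  federation = NAT: JUN == NAT is false
  currently suspended: no → false
  NOT holds a title: no → true
  rating ≤ 2790: 2581 ≤ 2790 is true
  NOT represents host nation: yes → false
  career wins ≤ 204: 347 ≤ 204 is false
Combine:
[1.1] false OR false = false
[1.2] false AND true AND true = false
[1] false → false (antecedent false ⇒ implication holds) = true
[2.1.1] exactly-one(true, true, false) = false
[2.1] NOT false = true
[2.2] false OR false OR false = false
[2] true → false = false
[3.1] true AND true AND false = false
[3.2.1.1.1] false OR true OR false = true
[3.2.1.1] NOT true = false
[3.2.1] NOT false = true
[3.2] NOT true = false
[3] false → false (antecedent false ⇒ implication holds) = true
[root] true AND false AND true = false
Overall: false → eliminated

Eliminated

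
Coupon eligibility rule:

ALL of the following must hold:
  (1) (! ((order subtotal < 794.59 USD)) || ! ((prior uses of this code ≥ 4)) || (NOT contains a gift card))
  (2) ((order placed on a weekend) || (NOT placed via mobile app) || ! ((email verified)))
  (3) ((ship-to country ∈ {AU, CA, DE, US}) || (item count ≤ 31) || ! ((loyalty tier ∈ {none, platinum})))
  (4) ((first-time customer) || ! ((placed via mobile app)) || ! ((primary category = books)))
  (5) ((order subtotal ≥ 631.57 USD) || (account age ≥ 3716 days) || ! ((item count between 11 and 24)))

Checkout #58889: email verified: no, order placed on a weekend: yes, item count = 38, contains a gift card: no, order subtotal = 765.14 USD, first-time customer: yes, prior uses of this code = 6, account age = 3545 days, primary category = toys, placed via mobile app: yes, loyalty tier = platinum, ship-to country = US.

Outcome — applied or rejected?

Applied

Atomic conditions:
  order subtotal < 794.59 USD: 765.14 < 794.59 is true
  prior uses of this code ≥ 4: 6 ≥ 4 is true
  NOT contains a gift card: no → true
  order placed on a weekend: yes → true
  NOT placed via mobile app: yes → false
  email verified: no → false
  ship-to country ∈ {AU, CA, DE, US}: US is in the set → true
  item count ≤ 31: 38 ≤ 31 is false
  loyalty tier ∈ {none, platinum}: platinum is in the set → true
  first-time customer: yes → true
  placed via mobile app: yes → true
  primary category = books: toys == books is false
  order subtotal ≥ 631.57 USD: 765.14 ≥ 631.57 is true
  account age ≥ 3716 days: 3545 ≥ 3716 is false
  item count between 11 and 24: 38 in [11, 24] is false
Combine:
[1.1] NOT true = false
[1.2] NOT true = false
[1] false OR false OR true = true
[2.3] NOT false = true
[2] true OR false OR true = true
[3.3] NOT true = false
[3] true OR false OR false = true
[4.2] NOT true = false
[4.3] NOT false = true
[4] true OR false OR true = true
[5.3] NOT false = true
[5] true OR false OR true = true
[root] true AND true AND true AND true AND true = true
Overall: true → applied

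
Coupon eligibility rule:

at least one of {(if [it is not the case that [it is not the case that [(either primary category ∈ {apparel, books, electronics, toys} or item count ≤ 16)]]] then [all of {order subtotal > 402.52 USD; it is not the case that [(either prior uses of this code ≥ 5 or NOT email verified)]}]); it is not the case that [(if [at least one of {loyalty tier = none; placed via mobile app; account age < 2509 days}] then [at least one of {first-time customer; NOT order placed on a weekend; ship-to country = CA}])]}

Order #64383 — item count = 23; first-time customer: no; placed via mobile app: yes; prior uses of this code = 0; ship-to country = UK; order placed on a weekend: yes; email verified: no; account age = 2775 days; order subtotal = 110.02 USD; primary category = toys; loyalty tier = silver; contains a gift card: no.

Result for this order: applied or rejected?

Atomic conditions:
  primary category ∈ {apparel, books, electronics, toys}: toys is in the set → true
  item count ≤ 16: 23 ≤ 16 is false
  order subtotal > 402.52 USD: 110.02 > 402.52 is false
  prior uses of this code ≥ 5: 0 ≥ 5 is false
  NOT email verified: no → true
  loyalty tier = none: silver == none is false
  placed via mobile app: yes → true
  account age < 2509 days: 2775 < 2509 is false
  first-time customer: no → false
  NOT order placed on a weekend: yes → false
  ship-to country = CA: UK == CA is false
Combine:
[1.1.1.1] true OR false = true
[1.1.1] NOT true = false
[1.1] NOT false = true
[1.2.2.1] false OR true = true
[1.2.2] NOT true = false
[1.2] false AND false = false
[1] true → false = false
[2.1.1] false OR true OR false = true
[2.1.2] false OR false OR false = false
[2.1] true → false = false
[2] NOT false = true
[root] false OR true = true
Overall: true → applied

Applied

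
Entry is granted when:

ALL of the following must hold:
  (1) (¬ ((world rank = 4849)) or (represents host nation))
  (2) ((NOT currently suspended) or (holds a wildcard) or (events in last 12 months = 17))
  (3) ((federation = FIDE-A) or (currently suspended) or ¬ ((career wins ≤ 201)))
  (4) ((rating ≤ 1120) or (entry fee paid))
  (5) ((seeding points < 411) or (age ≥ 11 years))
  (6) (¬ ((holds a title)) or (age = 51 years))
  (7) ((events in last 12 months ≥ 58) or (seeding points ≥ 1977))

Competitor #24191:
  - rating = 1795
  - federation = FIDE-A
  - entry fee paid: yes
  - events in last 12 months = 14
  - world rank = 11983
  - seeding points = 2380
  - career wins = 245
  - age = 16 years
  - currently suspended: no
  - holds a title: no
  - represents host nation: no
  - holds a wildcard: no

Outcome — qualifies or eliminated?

Atomic conditions:
  world rank = 4849: 11983 == 4849 is false
  represents host nation: no → false
  NOT currently suspended: no → true
  holds a wildcard: no → false
  events in last 12 months = 17: 14 == 17 is false
  federation = FIDE-A: FIDE-A == FIDE-A is true
  currently suspended: no → false
  career wins ≤ 201: 245 ≤ 201 is false
  rating ≤ 1120: 1795 ≤ 1120 is false
  entry fee paid: yes → true
  seeding points < 411: 2380 < 411 is false
  age ≥ 11 years: 16 ≥ 11 is true
  holds a title: no → false
  age = 51 years: 16 == 51 is false
  events in last 12 months ≥ 58: 14 ≥ 58 is false
  seeding points ≥ 1977: 2380 ≥ 1977 is true
Combine:
[1.1] NOT false = true
[1] true OR false = true
[2] true OR false OR false = true
[3.3] NOT false = true
[3] true OR false OR true = true
[4] false OR true = true
[5] false OR true = true
[6.1] NOT false = true
[6] true OR false = true
[7] false OR true = true
[root] true AND true AND true AND true AND true AND true AND true = true
Overall: true → qualifies

Qualifies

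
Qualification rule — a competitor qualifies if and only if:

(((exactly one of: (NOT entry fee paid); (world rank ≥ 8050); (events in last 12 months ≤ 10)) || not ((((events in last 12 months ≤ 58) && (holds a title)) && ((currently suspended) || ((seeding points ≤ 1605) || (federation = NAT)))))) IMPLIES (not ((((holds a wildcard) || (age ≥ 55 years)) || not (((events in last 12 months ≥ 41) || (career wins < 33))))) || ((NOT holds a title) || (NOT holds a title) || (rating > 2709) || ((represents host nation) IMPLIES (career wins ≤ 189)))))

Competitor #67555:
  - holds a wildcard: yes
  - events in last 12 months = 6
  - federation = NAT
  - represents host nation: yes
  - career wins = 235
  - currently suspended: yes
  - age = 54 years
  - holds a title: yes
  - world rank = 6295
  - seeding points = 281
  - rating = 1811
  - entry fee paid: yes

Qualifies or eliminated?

Atomic conditions:
  NOT entry fee paid: yes → false
  world rank ≥ 8050: 6295 ≥ 8050 is false
  events in last 12 months ≤ 10: 6 ≤ 10 is true
  events in last 12 months ≤ 58: 6 ≤ 58 is true
  holds a title: yes → true
  currently suspended: yes → true
  seeding points ≤ 1605: 281 ≤ 1605 is true
  federation = NAT: NAT == NAT is true
  holds a wildcard: yes → true
  age ≥ 55 years: 54 ≥ 55 is false
  events in last 12 months ≥ 41: 6 ≥ 41 is false
  career wins < 33: 235 < 33 is false
  NOT holds a title: yes → false
  rating > 2709: 1811 > 2709 is false
  represents host nation: yes → true
  career wins ≤ 189: 235 ≤ 189 is false
Combine:
[1.1] exactly-one(false, false, true) = true
[1.2.1.1] true AND true = true
[1.2.1.2.2] true OR true = true
[1.2.1.2] true OR true = true
[1.2.1] true AND true = true
[1.2] NOT true = false
[1] true OR false = true
[2.1.1.1] true OR false = true
[2.1.1.2.1] false OR false = false
[2.1.1.2] NOT false = true
[2.1.1] true OR true = true
[2.1] NOT true = false
[2.2.4] true → false = false
[2.2] false OR false OR false OR false = false
[2] false OR false = false
[root] true → false = false
Overall: false → eliminated

Eliminated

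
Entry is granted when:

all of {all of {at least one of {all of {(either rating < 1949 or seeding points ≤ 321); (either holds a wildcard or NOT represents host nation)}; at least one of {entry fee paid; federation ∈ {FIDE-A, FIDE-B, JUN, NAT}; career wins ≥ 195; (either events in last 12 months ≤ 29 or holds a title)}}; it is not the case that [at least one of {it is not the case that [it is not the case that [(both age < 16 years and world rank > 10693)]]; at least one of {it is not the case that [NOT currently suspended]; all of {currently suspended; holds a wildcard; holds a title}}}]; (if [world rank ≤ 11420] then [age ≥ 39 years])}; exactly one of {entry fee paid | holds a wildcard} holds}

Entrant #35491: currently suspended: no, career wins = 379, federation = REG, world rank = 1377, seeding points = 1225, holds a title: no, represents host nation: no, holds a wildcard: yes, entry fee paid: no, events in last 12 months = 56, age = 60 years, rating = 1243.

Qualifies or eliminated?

Qualifies

Atomic conditions:
  rating < 1949: 1243 < 1949 is true
  seeding points ≤ 321: 1225 ≤ 321 is false
  holds a wildcard: yes → true
  NOT represents host nation: no → true
  entry fee paid: no → false
  federation ∈ {FIDE-A, FIDE-B, JUN, NAT}: REG is not in the set → false
  career wins ≥ 195: 379 ≥ 195 is true
  events in last 12 months ≤ 29: 56 ≤ 29 is false
  holds a title: no → false
  age < 16 years: 60 < 16 is false
  world rank > 10693: 1377 > 10693 is false
  NOT currently suspended: no → true
  currently suspended: no → false
  world rank ≤ 11420: 1377 ≤ 11420 is true
  age ≥ 39 years: 60 ≥ 39 is true
Combine:
[1.1.1.1] true OR false = true
[1.1.1.2] true OR true = true
[1.1.1] true AND true = true
[1.1.2.4] false OR false = false
[1.1.2] false OR false OR true OR false = true
[1.1] true OR true = true
[1.2.1.1.1.1] false AND false = false
[1.2.1.1.1] NOT false = true
[1.2.1.1] NOT true = false
[1.2.1.2.1] NOT true = false
[1.2.1.2.2] false AND true AND false = false
[1.2.1.2] false OR false = false
[1.2.1] false OR false = false
[1.2] NOT false = true
[1.3] true → true = true
[1] true AND true AND true = true
[2] exactly-one(false, true) = true
[root] true AND true = true
Overall: true → qualifies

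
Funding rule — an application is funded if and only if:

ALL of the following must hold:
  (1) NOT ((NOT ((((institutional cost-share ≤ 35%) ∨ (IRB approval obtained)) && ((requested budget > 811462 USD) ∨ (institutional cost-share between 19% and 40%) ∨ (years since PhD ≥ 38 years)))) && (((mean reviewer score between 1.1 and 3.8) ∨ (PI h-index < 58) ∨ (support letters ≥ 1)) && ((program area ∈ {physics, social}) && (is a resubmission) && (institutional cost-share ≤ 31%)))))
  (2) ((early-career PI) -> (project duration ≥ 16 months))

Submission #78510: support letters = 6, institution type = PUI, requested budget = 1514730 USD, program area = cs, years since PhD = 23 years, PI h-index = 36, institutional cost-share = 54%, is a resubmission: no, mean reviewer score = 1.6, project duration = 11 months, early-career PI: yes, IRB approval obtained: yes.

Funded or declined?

Atomic conditions:
  institutional cost-share ≤ 35%: 54 ≤ 35 is false
  IRB approval obtained: yes → true
  requested budget > 811462 USD: 1514730 > 811462 is true
  institutional cost-share between 19% and 40%: 54 in [19, 40] is false
  years since PhD ≥ 38 years: 23 ≥ 38 is false
  mean reviewer score between 1.1 and 3.8: 1.6 in [1.1, 3.8] is true
  PI h-index < 58: 36 < 58 is true
  support letters ≥ 1: 6 ≥ 1 is true
  program area ∈ {physics, social}: cs is not in the set → false
  is a resubmission: no → false
  institutional cost-share ≤ 31%: 54 ≤ 31 is false
  early-career PI: yes → true
  project duration ≥ 16 months: 11 ≥ 16 is false
Combine:
[1.1.1.1.1] false OR true = true
[1.1.1.1.2] true OR false OR false = true
[1.1.1.1] true AND true = true
[1.1.1] NOT true = false
[1.1.2.1] true OR true OR true = true
[1.1.2.2] false AND false AND false = false
[1.1.2] true AND false = false
[1.1] false AND false = false
[1] NOT false = true
[2] true → false = false
[root] true AND false = false
Overall: false → declined

Declined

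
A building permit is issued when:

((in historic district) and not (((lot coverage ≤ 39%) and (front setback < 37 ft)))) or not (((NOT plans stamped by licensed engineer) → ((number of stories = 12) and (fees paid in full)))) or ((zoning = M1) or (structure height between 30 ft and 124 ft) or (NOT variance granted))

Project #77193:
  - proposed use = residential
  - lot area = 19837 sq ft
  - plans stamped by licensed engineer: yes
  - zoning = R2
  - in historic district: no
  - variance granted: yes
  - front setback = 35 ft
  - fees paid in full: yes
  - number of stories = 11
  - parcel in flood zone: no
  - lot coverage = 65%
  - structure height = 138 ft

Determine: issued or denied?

Denied

Atomic conditions:
  in historic district: no → false
  lot coverage ≤ 39%: 65 ≤ 39 is false
  front setback < 37 ft: 35 < 37 is true
  NOT plans stamped by licensed engineer: yes → false
  number of stories = 12: 11 == 12 is false
  fees paid in full: yes → true
  zoning = M1: R2 == M1 is false
  structure height between 30 ft and 124 ft: 138 in [30, 124] is false
  NOT variance granted: yes → false
Combine:
[1.2.1] false AND true = false
[1.2] NOT false = true
[1] false AND true = false
[2.1.2] false AND true = false
[2.1] false → false (antecedent false ⇒ implication holds) = true
[2] NOT true = false
[3] false OR false OR false = false
[root] false OR false OR false = false
Overall: false → denied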